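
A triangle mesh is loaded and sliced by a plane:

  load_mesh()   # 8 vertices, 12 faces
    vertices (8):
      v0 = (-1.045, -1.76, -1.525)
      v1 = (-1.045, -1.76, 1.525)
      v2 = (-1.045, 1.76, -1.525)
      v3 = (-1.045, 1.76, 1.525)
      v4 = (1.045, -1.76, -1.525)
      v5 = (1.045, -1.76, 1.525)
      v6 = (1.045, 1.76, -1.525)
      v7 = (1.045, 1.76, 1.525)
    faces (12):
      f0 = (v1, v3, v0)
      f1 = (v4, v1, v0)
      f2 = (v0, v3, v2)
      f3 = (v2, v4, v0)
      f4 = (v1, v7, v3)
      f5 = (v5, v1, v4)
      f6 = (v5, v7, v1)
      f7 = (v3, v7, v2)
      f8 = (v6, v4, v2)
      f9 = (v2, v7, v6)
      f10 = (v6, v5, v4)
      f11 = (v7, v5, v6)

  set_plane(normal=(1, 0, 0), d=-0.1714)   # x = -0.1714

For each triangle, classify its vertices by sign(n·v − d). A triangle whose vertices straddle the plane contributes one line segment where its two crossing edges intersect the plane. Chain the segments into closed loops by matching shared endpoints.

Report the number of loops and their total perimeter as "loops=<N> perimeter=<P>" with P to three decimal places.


Straddling triangles (8 of 12):
  (v4,v1,v0) [+--] → (-0.1714, -1.76, 0.250129)–(-0.1714, -1.76, -1.525)  len=1.7751
  (v2,v4,v0) [-+-] → (-0.1714, 0.288674, -1.525)–(-0.1714, -1.76, -1.525)  len=2.0487
  (v1,v7,v3) [-+-] → (-0.1714, -0.288674, 1.525)–(-0.1714, 1.76, 1.525)  len=2.0487
  (v5,v1,v4) [+-+] → (-0.1714, -1.76, 1.525)–(-0.1714, -1.76, 0.250129)  len=1.2749
  (v5,v7,v1) [++-] → (-0.1714, -0.288674, 1.525)–(-0.1714, -1.76, 1.525)  len=1.4713
  (v3,v7,v2) [-+-] → (-0.1714, 1.76, 1.525)–(-0.1714, 1.76, -0.250129)  len=1.7751
  (v6,v4,v2) [++-] → (-0.1714, 0.288674, -1.525)–(-0.1714, 1.76, -1.525)  len=1.4713
  (v2,v7,v6) [-++] → (-0.1714, 1.76, -0.250129)–(-0.1714, 1.76, -1.525)  len=1.2749

Chained into 1 loop(s):
  loop 1: 8 segments, perimeter = 13.1400
Total perimeter = 13.140

loops=1 perimeter=13.140


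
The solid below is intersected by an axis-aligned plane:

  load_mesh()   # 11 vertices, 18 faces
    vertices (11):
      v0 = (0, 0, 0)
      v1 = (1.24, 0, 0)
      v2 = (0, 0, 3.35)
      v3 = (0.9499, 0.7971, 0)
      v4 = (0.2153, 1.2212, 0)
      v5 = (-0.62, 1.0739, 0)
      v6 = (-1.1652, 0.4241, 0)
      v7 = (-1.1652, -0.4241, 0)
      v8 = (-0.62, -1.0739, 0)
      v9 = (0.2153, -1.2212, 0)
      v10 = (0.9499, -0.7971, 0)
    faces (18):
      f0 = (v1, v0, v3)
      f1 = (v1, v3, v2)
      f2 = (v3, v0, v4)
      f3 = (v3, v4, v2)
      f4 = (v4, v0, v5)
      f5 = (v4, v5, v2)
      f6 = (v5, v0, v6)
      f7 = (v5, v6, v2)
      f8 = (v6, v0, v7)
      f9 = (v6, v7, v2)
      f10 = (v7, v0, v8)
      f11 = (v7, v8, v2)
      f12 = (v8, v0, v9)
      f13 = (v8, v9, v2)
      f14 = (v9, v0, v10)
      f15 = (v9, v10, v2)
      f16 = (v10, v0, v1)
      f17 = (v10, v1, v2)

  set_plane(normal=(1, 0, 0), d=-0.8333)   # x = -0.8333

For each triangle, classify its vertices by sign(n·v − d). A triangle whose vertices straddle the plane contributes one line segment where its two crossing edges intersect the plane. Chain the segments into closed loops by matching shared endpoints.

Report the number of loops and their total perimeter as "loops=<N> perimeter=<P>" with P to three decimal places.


Straddling triangles (6 of 18):
  (v5,v0,v6) [++-] → (-0.8333, 0.303298, 0)–(-0.8333, 0.819677, 0)  len=0.5164
  (v5,v6,v2) [+-+] → (-0.8333, 0.819677, 0)–(-0.8333, 0.303298, 0.954227)  len=1.0850
  (v6,v0,v7) [-+-] → (-0.8333, 0.303298, 0)–(-0.8333, -0.303298, 0)  len=0.6066
  (v6,v7,v2) [--+] → (-0.8333, -0.303298, 0.954227)–(-0.8333, 0.303298, 0.954227)  len=0.6066
  (v7,v0,v8) [-++] → (-0.8333, -0.303298, 0)–(-0.8333, -0.819677, 0)  len=0.5164
  (v7,v8,v2) [-++] → (-0.8333, -0.819677, 0)–(-0.8333, -0.303298, 0.954227)  len=1.0850

Chained into 1 loop(s):
  loop 1: 6 segments, perimeter = 4.4159
Total perimeter = 4.416

loops=1 perimeter=4.416


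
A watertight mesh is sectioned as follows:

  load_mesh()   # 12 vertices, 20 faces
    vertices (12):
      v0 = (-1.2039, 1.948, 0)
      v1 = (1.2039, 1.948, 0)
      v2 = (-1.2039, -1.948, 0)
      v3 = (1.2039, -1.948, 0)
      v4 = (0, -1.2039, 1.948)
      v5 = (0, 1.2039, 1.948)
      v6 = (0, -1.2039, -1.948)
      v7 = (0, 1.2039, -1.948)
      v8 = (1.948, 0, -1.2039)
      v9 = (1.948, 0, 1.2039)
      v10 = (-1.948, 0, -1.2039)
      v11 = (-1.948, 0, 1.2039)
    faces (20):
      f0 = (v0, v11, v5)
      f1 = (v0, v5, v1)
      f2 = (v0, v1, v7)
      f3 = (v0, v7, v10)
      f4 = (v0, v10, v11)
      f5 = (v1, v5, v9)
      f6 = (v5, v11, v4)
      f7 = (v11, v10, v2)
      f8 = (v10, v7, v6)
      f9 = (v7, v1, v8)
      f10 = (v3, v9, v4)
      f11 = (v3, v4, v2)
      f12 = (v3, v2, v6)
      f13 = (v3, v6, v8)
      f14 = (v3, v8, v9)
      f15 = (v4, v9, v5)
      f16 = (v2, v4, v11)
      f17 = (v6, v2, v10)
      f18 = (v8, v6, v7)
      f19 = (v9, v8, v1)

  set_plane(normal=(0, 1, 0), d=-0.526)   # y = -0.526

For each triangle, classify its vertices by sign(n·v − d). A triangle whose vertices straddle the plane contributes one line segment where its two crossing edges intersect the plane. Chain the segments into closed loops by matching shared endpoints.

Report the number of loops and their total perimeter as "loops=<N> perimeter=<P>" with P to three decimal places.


loops=1 perimeter=11.890

Straddling triangles (10 of 20):
  (v5,v11,v4) [++-] → (-1.09689, -0.526, 1.52901)–(0, -0.526, 1.948)  len=1.1742
  (v11,v10,v2) [++-] → (-1.74708, -0.526, -0.878822)–(-1.74708, -0.526, 0.878822)  len=1.7576
  (v10,v7,v6) [++-] → (0, -0.526, -1.948)–(-1.09689, -0.526, -1.52901)  len=1.1742
  (v3,v9,v4) [-+-] → (1.74708, -0.526, 0.878822)–(1.09689, -0.526, 1.52901)  len=0.9195
  (v3,v6,v8) [--+] → (1.09689, -0.526, -1.52901)–(1.74708, -0.526, -0.878822)  len=0.9195
  (v3,v8,v9) [-++] → (1.74708, -0.526, -0.878822)–(1.74708, -0.526, 0.878822)  len=1.7576
  (v4,v9,v5) [-++] → (1.09689, -0.526, 1.52901)–(0, -0.526, 1.948)  len=1.1742
  (v2,v4,v11) [--+] → (-1.09689, -0.526, 1.52901)–(-1.74708, -0.526, 0.878822)  len=0.9195
  (v6,v2,v10) [--+] → (-1.74708, -0.526, -0.878822)–(-1.09689, -0.526, -1.52901)  len=0.9195
  (v8,v6,v7) [+-+] → (1.09689, -0.526, -1.52901)–(0, -0.526, -1.948)  len=1.1742

Chained into 1 loop(s):
  loop 1: 10 segments, perimeter = 11.8901
Total perimeter = 11.890


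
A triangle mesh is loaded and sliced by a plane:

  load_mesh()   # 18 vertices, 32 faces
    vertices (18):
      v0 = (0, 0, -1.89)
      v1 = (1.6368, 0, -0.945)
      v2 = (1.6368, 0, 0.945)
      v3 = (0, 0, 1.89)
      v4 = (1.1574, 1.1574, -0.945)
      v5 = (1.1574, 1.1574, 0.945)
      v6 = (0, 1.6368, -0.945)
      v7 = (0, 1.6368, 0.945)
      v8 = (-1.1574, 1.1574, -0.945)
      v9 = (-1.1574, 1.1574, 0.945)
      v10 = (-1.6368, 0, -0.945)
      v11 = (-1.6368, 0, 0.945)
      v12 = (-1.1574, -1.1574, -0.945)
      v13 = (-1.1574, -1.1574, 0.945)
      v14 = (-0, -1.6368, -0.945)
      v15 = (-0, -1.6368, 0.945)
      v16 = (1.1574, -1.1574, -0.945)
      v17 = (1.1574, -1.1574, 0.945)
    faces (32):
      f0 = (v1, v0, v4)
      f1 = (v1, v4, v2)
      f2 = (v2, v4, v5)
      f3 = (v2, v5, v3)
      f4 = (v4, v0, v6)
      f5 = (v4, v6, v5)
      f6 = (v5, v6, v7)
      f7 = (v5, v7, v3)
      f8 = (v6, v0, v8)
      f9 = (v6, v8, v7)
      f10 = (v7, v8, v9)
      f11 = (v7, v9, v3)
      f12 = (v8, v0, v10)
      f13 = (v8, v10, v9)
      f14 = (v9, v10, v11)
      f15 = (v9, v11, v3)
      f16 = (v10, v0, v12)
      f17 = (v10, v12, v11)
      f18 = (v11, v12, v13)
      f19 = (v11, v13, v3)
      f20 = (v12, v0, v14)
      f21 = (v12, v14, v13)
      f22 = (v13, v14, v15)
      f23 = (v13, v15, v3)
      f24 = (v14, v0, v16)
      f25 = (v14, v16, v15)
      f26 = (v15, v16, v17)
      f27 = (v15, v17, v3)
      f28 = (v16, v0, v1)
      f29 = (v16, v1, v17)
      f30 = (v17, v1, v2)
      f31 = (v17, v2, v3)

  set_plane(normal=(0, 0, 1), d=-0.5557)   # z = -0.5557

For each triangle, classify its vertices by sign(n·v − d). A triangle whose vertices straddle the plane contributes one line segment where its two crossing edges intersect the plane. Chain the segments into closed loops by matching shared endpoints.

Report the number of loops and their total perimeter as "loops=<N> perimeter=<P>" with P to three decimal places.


loops=1 perimeter=10.022

Straddling triangles (16 of 32):
  (v1,v4,v2) [--+] → (1.25615, 0.919, -0.5557)–(1.6368, 0, -0.5557)  len=0.9947
  (v2,v4,v5) [+-+] → (1.25615, 0.919, -0.5557)–(1.1574, 1.1574, -0.5557)  len=0.2580
  (v4,v6,v5) [--+] → (0.2384, 1.53805, -0.5557)–(1.1574, 1.1574, -0.5557)  len=0.9947
  (v5,v6,v7) [+-+] → (0.2384, 1.53805, -0.5557)–(0, 1.6368, -0.5557)  len=0.2580
  (v6,v8,v7) [--+] → (-0.919, 1.25615, -0.5557)–(0, 1.6368, -0.5557)  len=0.9947
  (v7,v8,v9) [+-+] → (-0.919, 1.25615, -0.5557)–(-1.1574, 1.1574, -0.5557)  len=0.2580
  (v8,v10,v9) [--+] → (-1.53805, 0.2384, -0.5557)–(-1.1574, 1.1574, -0.5557)  len=0.9947
  (v9,v10,v11) [+-+] → (-1.53805, 0.2384, -0.5557)–(-1.6368, 0, -0.5557)  len=0.2580
  (v10,v12,v11) [--+] → (-1.25615, -0.919, -0.5557)–(-1.6368, 0, -0.5557)  len=0.9947
  (v11,v12,v13) [+-+] → (-1.25615, -0.919, -0.5557)–(-1.1574, -1.1574, -0.5557)  len=0.2580
  (v12,v14,v13) [--+] → (-0.2384, -1.53805, -0.5557)–(-1.1574, -1.1574, -0.5557)  len=0.9947
  (v13,v14,v15) [+-+] → (-0.2384, -1.53805, -0.5557)–(0, -1.6368, -0.5557)  len=0.2580
  (v14,v16,v15) [--+] → (0.919, -1.25615, -0.5557)–(0, -1.6368, -0.5557)  len=0.9947
  (v15,v16,v17) [+-+] → (0.919, -1.25615, -0.5557)–(1.1574, -1.1574, -0.5557)  len=0.2580
  (v16,v1,v17) [--+] → (1.53805, -0.2384, -0.5557)–(1.1574, -1.1574, -0.5557)  len=0.9947
  (v17,v1,v2) [+-+] → (1.53805, -0.2384, -0.5557)–(1.6368, 0, -0.5557)  len=0.2580

Chained into 1 loop(s):
  loop 1: 16 segments, perimeter = 10.0221
Total perimeter = 10.022


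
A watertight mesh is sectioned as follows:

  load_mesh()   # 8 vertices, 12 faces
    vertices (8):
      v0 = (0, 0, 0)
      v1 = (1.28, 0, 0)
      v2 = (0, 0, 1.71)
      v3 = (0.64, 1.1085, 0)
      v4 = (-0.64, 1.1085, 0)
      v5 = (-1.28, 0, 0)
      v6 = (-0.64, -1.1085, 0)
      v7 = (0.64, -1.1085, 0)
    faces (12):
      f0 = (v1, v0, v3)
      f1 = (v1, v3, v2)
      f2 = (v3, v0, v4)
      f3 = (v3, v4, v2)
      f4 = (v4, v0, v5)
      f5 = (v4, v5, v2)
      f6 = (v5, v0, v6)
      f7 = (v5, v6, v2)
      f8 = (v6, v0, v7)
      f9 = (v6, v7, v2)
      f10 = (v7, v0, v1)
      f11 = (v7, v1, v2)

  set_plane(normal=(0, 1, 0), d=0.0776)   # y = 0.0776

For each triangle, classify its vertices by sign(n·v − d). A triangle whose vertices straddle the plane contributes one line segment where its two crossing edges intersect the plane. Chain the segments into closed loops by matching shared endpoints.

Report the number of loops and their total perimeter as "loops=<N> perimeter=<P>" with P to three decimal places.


Straddling triangles (6 of 12):
  (v1,v0,v3) [--+] → (0.0448029, 0.0776, 0)–(1.2352, 0.0776, 0)  len=1.1904
  (v1,v3,v2) [-+-] → (1.2352, 0.0776, 0)–(0.0448029, 0.0776, 1.59029)  len=1.9865
  (v3,v0,v4) [+-+] → (0.0448029, 0.0776, 0)–(-0.0448029, 0.0776, 0)  len=0.0896
  (v3,v4,v2) [++-] → (-0.0448029, 0.0776, 1.59029)–(0.0448029, 0.0776, 1.59029)  len=0.0896
  (v4,v0,v5) [+--] → (-0.0448029, 0.0776, 0)–(-1.2352, 0.0776, 0)  len=1.1904
  (v4,v5,v2) [+--] → (-1.2352, 0.0776, 0)–(-0.0448029, 0.0776, 1.59029)  len=1.9865

Chained into 1 loop(s):
  loop 1: 6 segments, perimeter = 6.5329
Total perimeter = 6.533

loops=1 perimeter=6.533


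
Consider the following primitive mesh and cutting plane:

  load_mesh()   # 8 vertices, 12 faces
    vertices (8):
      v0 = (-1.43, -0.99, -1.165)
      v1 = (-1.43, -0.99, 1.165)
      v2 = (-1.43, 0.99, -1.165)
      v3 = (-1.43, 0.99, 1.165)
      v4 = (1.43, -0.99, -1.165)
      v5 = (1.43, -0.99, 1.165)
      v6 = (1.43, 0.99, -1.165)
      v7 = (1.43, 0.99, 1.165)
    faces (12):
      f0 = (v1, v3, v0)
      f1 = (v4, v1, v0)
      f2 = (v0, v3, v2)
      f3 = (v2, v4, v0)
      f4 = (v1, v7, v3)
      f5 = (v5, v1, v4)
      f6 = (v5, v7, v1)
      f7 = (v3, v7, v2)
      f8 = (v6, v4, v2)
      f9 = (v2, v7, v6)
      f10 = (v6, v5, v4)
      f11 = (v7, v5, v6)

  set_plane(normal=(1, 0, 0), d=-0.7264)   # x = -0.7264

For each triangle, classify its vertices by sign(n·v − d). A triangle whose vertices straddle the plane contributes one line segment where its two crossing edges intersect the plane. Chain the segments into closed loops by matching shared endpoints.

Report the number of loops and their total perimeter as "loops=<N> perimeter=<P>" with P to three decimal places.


loops=1 perimeter=8.620

Straddling triangles (8 of 12):
  (v4,v1,v0) [+--] → (-0.7264, -0.99, 0.591787)–(-0.7264, -0.99, -1.165)  len=1.7568
  (v2,v4,v0) [-+-] → (-0.7264, 0.502892, -1.165)–(-0.7264, -0.99, -1.165)  len=1.4929
  (v1,v7,v3) [-+-] → (-0.7264, -0.502892, 1.165)–(-0.7264, 0.99, 1.165)  len=1.4929
  (v5,v1,v4) [+-+] → (-0.7264, -0.99, 1.165)–(-0.7264, -0.99, 0.591787)  len=0.5732
  (v5,v7,v1) [++-] → (-0.7264, -0.502892, 1.165)–(-0.7264, -0.99, 1.165)  len=0.4871
  (v3,v7,v2) [-+-] → (-0.7264, 0.99, 1.165)–(-0.7264, 0.99, -0.591787)  len=1.7568
  (v6,v4,v2) [++-] → (-0.7264, 0.502892, -1.165)–(-0.7264, 0.99, -1.165)  len=0.4871
  (v2,v7,v6) [-++] → (-0.7264, 0.99, -0.591787)–(-0.7264, 0.99, -1.165)  len=0.5732

Chained into 1 loop(s):
  loop 1: 8 segments, perimeter = 8.6200
Total perimeter = 8.620


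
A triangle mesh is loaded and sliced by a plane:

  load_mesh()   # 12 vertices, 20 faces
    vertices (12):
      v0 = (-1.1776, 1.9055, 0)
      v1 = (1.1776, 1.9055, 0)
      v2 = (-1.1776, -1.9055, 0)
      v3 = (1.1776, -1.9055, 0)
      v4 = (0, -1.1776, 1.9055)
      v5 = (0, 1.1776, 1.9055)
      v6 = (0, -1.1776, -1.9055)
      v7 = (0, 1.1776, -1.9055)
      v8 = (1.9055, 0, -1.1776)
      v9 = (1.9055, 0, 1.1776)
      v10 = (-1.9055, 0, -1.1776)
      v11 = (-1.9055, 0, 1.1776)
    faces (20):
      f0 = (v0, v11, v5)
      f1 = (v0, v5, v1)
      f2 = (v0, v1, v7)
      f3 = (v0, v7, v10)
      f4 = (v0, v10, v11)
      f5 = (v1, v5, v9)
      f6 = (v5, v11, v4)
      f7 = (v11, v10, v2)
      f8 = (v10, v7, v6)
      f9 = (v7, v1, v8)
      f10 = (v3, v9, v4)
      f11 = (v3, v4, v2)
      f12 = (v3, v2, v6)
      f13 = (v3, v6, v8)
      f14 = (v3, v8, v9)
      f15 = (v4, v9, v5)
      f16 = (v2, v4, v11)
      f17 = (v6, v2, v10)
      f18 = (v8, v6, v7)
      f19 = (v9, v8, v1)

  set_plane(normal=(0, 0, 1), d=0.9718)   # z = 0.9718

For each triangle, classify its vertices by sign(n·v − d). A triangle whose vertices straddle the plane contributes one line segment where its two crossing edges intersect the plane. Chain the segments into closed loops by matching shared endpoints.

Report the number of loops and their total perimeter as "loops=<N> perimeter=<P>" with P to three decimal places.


loops=1 perimeter=10.529

Straddling triangles (10 of 20):
  (v0,v11,v5) [-++] → (-1.77829, 0.333009, 0.9718)–(-0.577027, 1.53427, 0.9718)  len=1.6988
  (v0,v5,v1) [-+-] → (-0.577027, 1.53427, 0.9718)–(0.577027, 1.53427, 0.9718)  len=1.1541
  (v0,v10,v11) [--+] → (-1.9055, 0, 0.9718)–(-1.77829, 0.333009, 0.9718)  len=0.3565
  (v1,v5,v9) [-++] → (0.577027, 1.53427, 0.9718)–(1.77829, 0.333009, 0.9718)  len=1.6988
  (v11,v10,v2) [+--] → (-1.9055, 0, 0.9718)–(-1.77829, -0.333009, 0.9718)  len=0.3565
  (v3,v9,v4) [-++] → (1.77829, -0.333009, 0.9718)–(0.577027, -1.53427, 0.9718)  len=1.6988
  (v3,v4,v2) [-+-] → (0.577027, -1.53427, 0.9718)–(-0.577027, -1.53427, 0.9718)  len=1.1541
  (v3,v8,v9) [--+] → (1.9055, 0, 0.9718)–(1.77829, -0.333009, 0.9718)  len=0.3565
  (v2,v4,v11) [-++] → (-0.577027, -1.53427, 0.9718)–(-1.77829, -0.333009, 0.9718)  len=1.6988
  (v9,v8,v1) [+--] → (1.9055, 0, 0.9718)–(1.77829, 0.333009, 0.9718)  len=0.3565

Chained into 1 loop(s):
  loop 1: 10 segments, perimeter = 10.5294
Total perimeter = 10.529


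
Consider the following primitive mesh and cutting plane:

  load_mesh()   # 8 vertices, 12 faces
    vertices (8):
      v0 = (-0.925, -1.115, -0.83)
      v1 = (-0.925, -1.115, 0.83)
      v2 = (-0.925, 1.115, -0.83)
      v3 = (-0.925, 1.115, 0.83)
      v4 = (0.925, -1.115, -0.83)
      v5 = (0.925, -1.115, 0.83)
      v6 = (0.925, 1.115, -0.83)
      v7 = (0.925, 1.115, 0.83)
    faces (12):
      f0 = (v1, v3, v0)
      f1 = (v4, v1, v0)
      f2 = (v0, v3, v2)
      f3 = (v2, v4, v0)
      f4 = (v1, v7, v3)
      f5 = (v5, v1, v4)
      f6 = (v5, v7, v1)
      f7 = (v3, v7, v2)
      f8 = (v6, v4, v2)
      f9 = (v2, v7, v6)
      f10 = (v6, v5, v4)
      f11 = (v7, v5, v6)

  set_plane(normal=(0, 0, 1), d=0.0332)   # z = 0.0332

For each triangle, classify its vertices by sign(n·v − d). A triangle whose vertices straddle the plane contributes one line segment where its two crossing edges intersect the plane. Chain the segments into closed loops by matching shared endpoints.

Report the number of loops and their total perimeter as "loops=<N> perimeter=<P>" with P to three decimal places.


Straddling triangles (8 of 12):
  (v1,v3,v0) [++-] → (-0.925, 0.0446, 0.0332)–(-0.925, -1.115, 0.0332)  len=1.1596
  (v4,v1,v0) [-+-] → (-0.037, -1.115, 0.0332)–(-0.925, -1.115, 0.0332)  len=0.8880
  (v0,v3,v2) [-+-] → (-0.925, 0.0446, 0.0332)–(-0.925, 1.115, 0.0332)  len=1.0704
  (v5,v1,v4) [++-] → (-0.037, -1.115, 0.0332)–(0.925, -1.115, 0.0332)  len=0.9620
  (v3,v7,v2) [++-] → (0.037, 1.115, 0.0332)–(-0.925, 1.115, 0.0332)  len=0.9620
  (v2,v7,v6) [-+-] → (0.037, 1.115, 0.0332)–(0.925, 1.115, 0.0332)  len=0.8880
  (v6,v5,v4) [-+-] → (0.925, -0.0446, 0.0332)–(0.925, -1.115, 0.0332)  len=1.0704
  (v7,v5,v6) [++-] → (0.925, -0.0446, 0.0332)–(0.925, 1.115, 0.0332)  len=1.1596

Chained into 1 loop(s):
  loop 1: 8 segments, perimeter = 8.1600
Total perimeter = 8.160

loops=1 perimeter=8.160


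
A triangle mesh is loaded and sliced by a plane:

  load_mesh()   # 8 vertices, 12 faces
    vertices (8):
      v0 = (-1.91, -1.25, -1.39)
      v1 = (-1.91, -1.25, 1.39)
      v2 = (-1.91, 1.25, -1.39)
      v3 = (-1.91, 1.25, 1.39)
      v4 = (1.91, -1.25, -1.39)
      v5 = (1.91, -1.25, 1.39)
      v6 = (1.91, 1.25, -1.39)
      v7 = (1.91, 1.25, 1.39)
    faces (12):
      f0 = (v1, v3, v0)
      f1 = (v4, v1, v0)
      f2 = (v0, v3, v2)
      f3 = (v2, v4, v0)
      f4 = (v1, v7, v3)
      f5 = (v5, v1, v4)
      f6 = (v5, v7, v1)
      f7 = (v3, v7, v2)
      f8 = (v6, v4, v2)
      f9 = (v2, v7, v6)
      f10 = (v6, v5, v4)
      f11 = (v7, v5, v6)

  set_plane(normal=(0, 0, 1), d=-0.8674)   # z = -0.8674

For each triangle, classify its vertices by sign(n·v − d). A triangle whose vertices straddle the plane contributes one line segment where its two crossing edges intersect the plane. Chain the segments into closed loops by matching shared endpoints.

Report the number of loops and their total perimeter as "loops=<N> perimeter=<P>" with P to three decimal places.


loops=1 perimeter=12.640

Straddling triangles (8 of 12):
  (v1,v3,v0) [++-] → (-1.91, -0.780036, -0.8674)–(-1.91, -1.25, -0.8674)  len=0.4700
  (v4,v1,v0) [-+-] → (1.19189, -1.25, -0.8674)–(-1.91, -1.25, -0.8674)  len=3.1019
  (v0,v3,v2) [-+-] → (-1.91, -0.780036, -0.8674)–(-1.91, 1.25, -0.8674)  len=2.0300
  (v5,v1,v4) [++-] → (1.19189, -1.25, -0.8674)–(1.91, -1.25, -0.8674)  len=0.7181
  (v3,v7,v2) [++-] → (-1.19189, 1.25, -0.8674)–(-1.91, 1.25, -0.8674)  len=0.7181
  (v2,v7,v6) [-+-] → (-1.19189, 1.25, -0.8674)–(1.91, 1.25, -0.8674)  len=3.1019
  (v6,v5,v4) [-+-] → (1.91, 0.780036, -0.8674)–(1.91, -1.25, -0.8674)  len=2.0300
  (v7,v5,v6) [++-] → (1.91, 0.780036, -0.8674)–(1.91, 1.25, -0.8674)  len=0.4700

Chained into 1 loop(s):
  loop 1: 8 segments, perimeter = 12.6400
Total perimeter = 12.640


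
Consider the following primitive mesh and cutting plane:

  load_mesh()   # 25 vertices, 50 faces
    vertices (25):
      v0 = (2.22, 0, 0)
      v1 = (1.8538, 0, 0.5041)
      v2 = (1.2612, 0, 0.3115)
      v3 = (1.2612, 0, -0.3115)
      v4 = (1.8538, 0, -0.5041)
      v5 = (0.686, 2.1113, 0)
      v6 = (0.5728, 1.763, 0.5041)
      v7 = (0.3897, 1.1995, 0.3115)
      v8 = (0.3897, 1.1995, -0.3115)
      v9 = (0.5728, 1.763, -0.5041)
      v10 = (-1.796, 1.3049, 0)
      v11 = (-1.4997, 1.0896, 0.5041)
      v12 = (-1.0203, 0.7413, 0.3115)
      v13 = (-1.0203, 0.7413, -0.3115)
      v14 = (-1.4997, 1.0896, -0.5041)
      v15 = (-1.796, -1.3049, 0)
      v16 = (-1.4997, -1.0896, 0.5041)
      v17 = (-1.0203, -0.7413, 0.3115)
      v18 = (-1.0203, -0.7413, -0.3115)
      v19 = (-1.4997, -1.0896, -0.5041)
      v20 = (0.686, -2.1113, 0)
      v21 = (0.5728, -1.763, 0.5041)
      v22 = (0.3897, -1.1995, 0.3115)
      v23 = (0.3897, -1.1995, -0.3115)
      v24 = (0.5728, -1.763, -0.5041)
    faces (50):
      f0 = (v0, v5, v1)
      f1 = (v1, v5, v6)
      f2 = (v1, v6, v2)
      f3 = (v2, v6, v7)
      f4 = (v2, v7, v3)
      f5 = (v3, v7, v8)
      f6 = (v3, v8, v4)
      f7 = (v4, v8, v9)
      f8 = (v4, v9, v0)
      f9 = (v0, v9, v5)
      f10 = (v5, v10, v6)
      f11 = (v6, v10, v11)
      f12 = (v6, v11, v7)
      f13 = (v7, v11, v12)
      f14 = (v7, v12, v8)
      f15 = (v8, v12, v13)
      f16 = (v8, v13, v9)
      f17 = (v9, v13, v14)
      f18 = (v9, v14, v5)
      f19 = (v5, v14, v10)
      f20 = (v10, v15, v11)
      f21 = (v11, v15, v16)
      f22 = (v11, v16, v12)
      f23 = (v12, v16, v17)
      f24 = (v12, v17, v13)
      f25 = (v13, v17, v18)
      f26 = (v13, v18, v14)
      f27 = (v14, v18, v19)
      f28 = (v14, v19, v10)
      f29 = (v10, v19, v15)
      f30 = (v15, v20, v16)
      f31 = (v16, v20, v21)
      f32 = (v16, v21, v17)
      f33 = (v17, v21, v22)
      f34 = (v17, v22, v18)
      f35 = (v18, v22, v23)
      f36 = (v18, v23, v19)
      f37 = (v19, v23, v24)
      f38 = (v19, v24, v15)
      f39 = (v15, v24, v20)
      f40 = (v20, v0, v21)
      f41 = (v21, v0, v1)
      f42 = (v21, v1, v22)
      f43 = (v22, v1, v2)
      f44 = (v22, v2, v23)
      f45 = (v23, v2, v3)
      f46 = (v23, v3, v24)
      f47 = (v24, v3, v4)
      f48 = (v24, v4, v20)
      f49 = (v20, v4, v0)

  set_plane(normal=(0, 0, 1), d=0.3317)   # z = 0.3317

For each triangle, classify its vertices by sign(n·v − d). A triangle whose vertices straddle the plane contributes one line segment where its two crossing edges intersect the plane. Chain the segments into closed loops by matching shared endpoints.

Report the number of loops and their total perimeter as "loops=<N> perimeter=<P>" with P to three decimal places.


loops=2 perimeter=19.411

Straddling triangles (20 of 50):
  (v0,v5,v1) [--+] → (1.45442, 0.722055, 0.3317)–(1.97904, 0, 0.3317)  len=0.8925
  (v1,v5,v6) [+-+] → (1.45442, 0.722055, 0.3317)–(0.611514, 1.88212, 0.3317)  len=1.4340
  (v1,v6,v2) [++-] → (1.189, 0.184904, 0.3317)–(1.32335, 0, 0.3317)  len=0.2286
  (v2,v6,v7) [-+-] → (1.189, 0.184904, 0.3317)–(0.408904, 1.2586, 0.3317)  len=1.3272
  (v5,v10,v6) [--+] → (-0.237319, 1.60633, 0.3317)–(0.611514, 1.88212, 0.3317)  len=0.8925
  (v6,v10,v11) [+-+] → (-0.237319, 1.60633, 0.3317)–(-1.60103, 1.16323, 0.3317)  len=1.4339
  (v6,v11,v7) [++-] → (0.191539, 1.18797, 0.3317)–(0.408904, 1.2586, 0.3317)  len=0.2286
  (v7,v11,v12) [-+-] → (0.191539, 1.18797, 0.3317)–(-1.07058, 0.77783, 0.3317)  len=1.3271
  (v10,v15,v11) [--+] → (-1.60103, 0.270691, 0.3317)–(-1.60103, 1.16323, 0.3317)  len=0.8925
  (v11,v15,v16) [+-+] → (-1.60103, 0.270691, 0.3317)–(-1.60103, -1.16323, 0.3317)  len=1.4339
  (v11,v16,v12) [++-] → (-1.07058, 0.549274, 0.3317)–(-1.07058, 0.77783, 0.3317)  len=0.2286
  (v12,v16,v17) [-+-] → (-1.07058, 0.549274, 0.3317)–(-1.07058, -0.77783, 0.3317)  len=1.3271
  (v15,v20,v16) [--+] → (-0.7522, -1.43902, 0.3317)–(-1.60103, -1.16323, 0.3317)  len=0.8925
  (v16,v20,v21) [+-+] → (-0.7522, -1.43902, 0.3317)–(0.611514, -1.88212, 0.3317)  len=1.4339
  (v16,v21,v17) [++-] → (-0.853215, -0.848456, 0.3317)–(-1.07058, -0.77783, 0.3317)  len=0.2286
  (v17,v21,v22) [-+-] → (-0.853215, -0.848456, 0.3317)–(0.408904, -1.2586, 0.3317)  len=1.3271
  (v20,v0,v21) [--+] → (1.13614, -1.16006, 0.3317)–(0.611514, -1.88212, 0.3317)  len=0.8925
  (v21,v0,v1) [+-+] → (1.13614, -1.16006, 0.3317)–(1.97904, 0, 0.3317)  len=1.4340
  (v21,v1,v22) [++-] → (0.543256, -1.0737, 0.3317)–(0.408904, -1.2586, 0.3317)  len=0.2286
  (v22,v1,v2) [-+-] → (0.543256, -1.0737, 0.3317)–(1.32335, 0, 0.3317)  len=1.3272

Chained into 2 loop(s):
  loop 1: 10 segments, perimeter = 11.6322
  loop 2: 10 segments, perimeter = 7.7784
Total perimeter = 19.411


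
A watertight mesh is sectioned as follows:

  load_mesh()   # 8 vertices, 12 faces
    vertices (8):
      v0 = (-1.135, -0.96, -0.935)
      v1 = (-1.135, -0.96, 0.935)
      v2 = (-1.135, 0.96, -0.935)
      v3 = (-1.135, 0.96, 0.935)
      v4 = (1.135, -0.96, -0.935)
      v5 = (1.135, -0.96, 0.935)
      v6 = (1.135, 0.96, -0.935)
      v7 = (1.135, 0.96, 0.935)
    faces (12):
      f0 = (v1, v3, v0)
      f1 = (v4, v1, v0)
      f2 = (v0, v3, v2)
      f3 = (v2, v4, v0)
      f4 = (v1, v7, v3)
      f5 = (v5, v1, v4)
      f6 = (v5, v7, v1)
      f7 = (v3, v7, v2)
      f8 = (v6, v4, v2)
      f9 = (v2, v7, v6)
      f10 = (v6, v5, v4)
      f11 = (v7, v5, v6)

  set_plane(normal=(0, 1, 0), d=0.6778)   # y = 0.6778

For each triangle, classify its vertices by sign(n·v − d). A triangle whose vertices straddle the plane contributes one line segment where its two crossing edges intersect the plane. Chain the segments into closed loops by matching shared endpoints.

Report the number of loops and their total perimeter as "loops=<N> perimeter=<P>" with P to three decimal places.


Straddling triangles (8 of 12):
  (v1,v3,v0) [-+-] → (-1.135, 0.6778, 0.935)–(-1.135, 0.6778, 0.660149)  len=0.2749
  (v0,v3,v2) [-++] → (-1.135, 0.6778, 0.660149)–(-1.135, 0.6778, -0.935)  len=1.5951
  (v2,v4,v0) [+--] → (-0.801357, 0.6778, -0.935)–(-1.135, 0.6778, -0.935)  len=0.3336
  (v1,v7,v3) [-++] → (0.801357, 0.6778, 0.935)–(-1.135, 0.6778, 0.935)  len=1.9364
  (v5,v7,v1) [-+-] → (1.135, 0.6778, 0.935)–(0.801357, 0.6778, 0.935)  len=0.3336
  (v6,v4,v2) [+-+] → (1.135, 0.6778, -0.935)–(-0.801357, 0.6778, -0.935)  len=1.9364
  (v6,v5,v4) [+--] → (1.135, 0.6778, -0.660149)–(1.135, 0.6778, -0.935)  len=0.2749
  (v7,v5,v6) [+-+] → (1.135, 0.6778, 0.935)–(1.135, 0.6778, -0.660149)  len=1.5951

Chained into 1 loop(s):
  loop 1: 8 segments, perimeter = 8.2800
Total perimeter = 8.280

loops=1 perimeter=8.280


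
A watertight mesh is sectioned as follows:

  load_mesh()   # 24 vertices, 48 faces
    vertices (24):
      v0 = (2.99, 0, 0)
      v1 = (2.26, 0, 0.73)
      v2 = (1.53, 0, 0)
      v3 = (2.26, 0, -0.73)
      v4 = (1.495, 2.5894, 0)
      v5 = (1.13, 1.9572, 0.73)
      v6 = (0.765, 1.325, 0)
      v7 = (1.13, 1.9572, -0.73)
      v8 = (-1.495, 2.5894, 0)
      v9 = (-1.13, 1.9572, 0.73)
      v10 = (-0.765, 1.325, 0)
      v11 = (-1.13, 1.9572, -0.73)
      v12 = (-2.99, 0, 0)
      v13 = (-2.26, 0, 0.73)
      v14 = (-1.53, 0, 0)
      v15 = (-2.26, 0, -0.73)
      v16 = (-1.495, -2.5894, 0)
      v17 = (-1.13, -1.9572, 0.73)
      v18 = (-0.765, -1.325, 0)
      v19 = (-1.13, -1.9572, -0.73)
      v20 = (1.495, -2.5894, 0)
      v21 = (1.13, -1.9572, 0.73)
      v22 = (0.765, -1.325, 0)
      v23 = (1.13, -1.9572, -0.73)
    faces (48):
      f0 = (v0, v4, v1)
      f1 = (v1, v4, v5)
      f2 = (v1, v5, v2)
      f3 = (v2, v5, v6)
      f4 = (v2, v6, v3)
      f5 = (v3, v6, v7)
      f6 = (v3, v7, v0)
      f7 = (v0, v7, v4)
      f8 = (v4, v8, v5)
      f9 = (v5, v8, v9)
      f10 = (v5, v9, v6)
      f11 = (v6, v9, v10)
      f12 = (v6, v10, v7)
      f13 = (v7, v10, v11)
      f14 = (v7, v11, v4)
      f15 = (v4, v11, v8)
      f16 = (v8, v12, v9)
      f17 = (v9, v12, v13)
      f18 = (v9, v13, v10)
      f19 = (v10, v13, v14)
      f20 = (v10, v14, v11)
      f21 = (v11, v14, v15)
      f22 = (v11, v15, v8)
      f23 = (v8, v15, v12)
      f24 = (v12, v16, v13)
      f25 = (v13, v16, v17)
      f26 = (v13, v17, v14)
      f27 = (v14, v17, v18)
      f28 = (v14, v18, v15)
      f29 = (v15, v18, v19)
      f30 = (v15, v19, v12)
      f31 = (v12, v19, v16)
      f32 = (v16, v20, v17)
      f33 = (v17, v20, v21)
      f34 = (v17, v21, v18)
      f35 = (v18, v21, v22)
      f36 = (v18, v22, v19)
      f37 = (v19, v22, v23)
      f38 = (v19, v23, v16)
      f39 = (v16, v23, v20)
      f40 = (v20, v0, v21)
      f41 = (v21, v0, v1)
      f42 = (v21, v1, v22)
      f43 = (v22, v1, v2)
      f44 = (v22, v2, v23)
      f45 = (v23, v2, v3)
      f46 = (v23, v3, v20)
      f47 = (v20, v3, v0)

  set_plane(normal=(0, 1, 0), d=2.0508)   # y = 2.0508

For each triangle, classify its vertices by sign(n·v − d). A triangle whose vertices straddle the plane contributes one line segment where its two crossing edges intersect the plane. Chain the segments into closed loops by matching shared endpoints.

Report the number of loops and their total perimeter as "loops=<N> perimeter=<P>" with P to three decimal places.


loops=1 perimeter=8.254

Straddling triangles (10 of 48):
  (v0,v4,v1) [-+-] → (1.80596, 2.0508, 0)–(1.65412, 2.0508, 0.151841)  len=0.2147
  (v1,v4,v5) [-+-] → (1.65412, 2.0508, 0.151841)–(1.18404, 2.0508, 0.62192)  len=0.6648
  (v0,v7,v4) [--+] → (1.18404, 2.0508, -0.62192)–(1.80596, 2.0508, 0)  len=0.8795
  (v4,v8,v5) [++-] → (0.741357, 2.0508, 0.62192)–(1.18404, 2.0508, 0.62192)  len=0.4427
  (v5,v8,v9) [-+-] → (0.741357, 2.0508, 0.62192)–(-1.18404, 2.0508, 0.62192)  len=1.9254
  (v7,v11,v4) [--+] → (-0.741357, 2.0508, -0.62192)–(1.18404, 2.0508, -0.62192)  len=1.9254
  (v4,v11,v8) [+-+] → (-0.741357, 2.0508, -0.62192)–(-1.18404, 2.0508, -0.62192)  len=0.4427
  (v8,v12,v9) [+--] → (-1.80596, 2.0508, 0)–(-1.18404, 2.0508, 0.62192)  len=0.8795
  (v11,v15,v8) [--+] → (-1.65412, 2.0508, -0.151841)–(-1.18404, 2.0508, -0.62192)  len=0.6648
  (v8,v15,v12) [+--] → (-1.65412, 2.0508, -0.151841)–(-1.80596, 2.0508, 0)  len=0.2147

Chained into 1 loop(s):
  loop 1: 10 segments, perimeter = 8.2543
Total perimeter = 8.254


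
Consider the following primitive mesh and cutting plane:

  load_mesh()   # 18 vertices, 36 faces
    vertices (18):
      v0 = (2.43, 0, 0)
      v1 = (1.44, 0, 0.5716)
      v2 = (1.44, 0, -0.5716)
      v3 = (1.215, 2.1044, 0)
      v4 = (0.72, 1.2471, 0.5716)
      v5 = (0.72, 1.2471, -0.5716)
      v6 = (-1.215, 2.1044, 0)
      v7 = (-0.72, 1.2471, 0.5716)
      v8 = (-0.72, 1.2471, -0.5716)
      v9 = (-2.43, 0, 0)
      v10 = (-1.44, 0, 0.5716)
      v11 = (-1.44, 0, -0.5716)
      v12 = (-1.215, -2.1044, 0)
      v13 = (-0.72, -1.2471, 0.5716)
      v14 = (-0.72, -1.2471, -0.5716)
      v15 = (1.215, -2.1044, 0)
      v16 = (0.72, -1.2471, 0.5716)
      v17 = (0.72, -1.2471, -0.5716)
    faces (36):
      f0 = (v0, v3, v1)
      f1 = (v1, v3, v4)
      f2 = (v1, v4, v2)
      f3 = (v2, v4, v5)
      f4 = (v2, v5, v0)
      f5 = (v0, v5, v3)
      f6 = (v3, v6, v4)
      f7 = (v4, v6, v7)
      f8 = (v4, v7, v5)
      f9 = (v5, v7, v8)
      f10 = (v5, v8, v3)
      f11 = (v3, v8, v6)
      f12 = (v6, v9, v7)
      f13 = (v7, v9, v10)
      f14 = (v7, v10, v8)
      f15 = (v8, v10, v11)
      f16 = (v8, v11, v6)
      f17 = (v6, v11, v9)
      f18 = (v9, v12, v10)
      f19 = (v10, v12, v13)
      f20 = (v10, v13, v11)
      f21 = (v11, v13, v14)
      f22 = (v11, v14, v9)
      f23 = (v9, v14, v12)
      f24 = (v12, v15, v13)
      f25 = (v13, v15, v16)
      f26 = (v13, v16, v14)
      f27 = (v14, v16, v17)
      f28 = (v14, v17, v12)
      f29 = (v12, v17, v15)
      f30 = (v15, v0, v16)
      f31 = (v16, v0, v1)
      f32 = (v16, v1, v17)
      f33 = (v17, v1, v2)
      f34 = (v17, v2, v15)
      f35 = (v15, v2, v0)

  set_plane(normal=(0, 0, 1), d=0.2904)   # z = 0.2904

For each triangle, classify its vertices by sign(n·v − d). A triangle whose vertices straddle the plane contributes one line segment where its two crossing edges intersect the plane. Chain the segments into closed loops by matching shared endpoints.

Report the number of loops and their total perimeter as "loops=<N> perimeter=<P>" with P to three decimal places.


Straddling triangles (24 of 36):
  (v0,v3,v1) [--+] → (1.32931, 1.03526, 0.2904)–(1.92703, 0, 0.2904)  len=1.1954
  (v1,v3,v4) [+-+] → (1.32931, 1.03526, 0.2904)–(0.963516, 1.66885, 0.2904)  len=0.7316
  (v1,v4,v2) [++-] → (0.897103, 0.940343, 0.2904)–(1.44, 0, 0.2904)  len=1.0858
  (v2,v4,v5) [-+-] → (0.897103, 0.940343, 0.2904)–(0.72, 1.2471, 0.2904)  len=0.3542
  (v3,v6,v4) [--+] → (-0.231928, 1.66885, 0.2904)–(0.963516, 1.66885, 0.2904)  len=1.1954
  (v4,v6,v7) [+-+] → (-0.231928, 1.66885, 0.2904)–(-0.963516, 1.66885, 0.2904)  len=0.7316
  (v4,v7,v5) [++-] → (-0.365794, 1.2471, 0.2904)–(0.72, 1.2471, 0.2904)  len=1.0858
  (v5,v7,v8) [-+-] → (-0.365794, 1.2471, 0.2904)–(-0.72, 1.2471, 0.2904)  len=0.3542
  (v6,v9,v7) [--+] → (-1.56124, 0.633586, 0.2904)–(-0.963516, 1.66885, 0.2904)  len=1.1954
  (v7,v9,v10) [+-+] → (-1.56124, 0.633586, 0.2904)–(-1.92703, 0, 0.2904)  len=0.7316
  (v7,v10,v8) [++-] → (-1.2629, 0.306757, 0.2904)–(-0.72, 1.2471, 0.2904)  len=1.0858
  (v8,v10,v11) [-+-] → (-1.2629, 0.306757, 0.2904)–(-1.44, 0, 0.2904)  len=0.3542
  (v9,v12,v10) [--+] → (-1.32931, -1.03526, 0.2904)–(-1.92703, 0, 0.2904)  len=1.1954
  (v10,v12,v13) [+-+] → (-1.32931, -1.03526, 0.2904)–(-0.963516, -1.66885, 0.2904)  len=0.7316
  (v10,v13,v11) [++-] → (-0.897103, -0.940343, 0.2904)–(-1.44, 0, 0.2904)  len=1.0858
  (v11,v13,v14) [-+-] → (-0.897103, -0.940343, 0.2904)–(-0.72, -1.2471, 0.2904)  len=0.3542
  (v12,v15,v13) [--+] → (0.231928, -1.66885, 0.2904)–(-0.963516, -1.66885, 0.2904)  len=1.1954
  (v13,v15,v16) [+-+] → (0.231928, -1.66885, 0.2904)–(0.963516, -1.66885, 0.2904)  len=0.7316
  (v13,v16,v14) [++-] → (0.365794, -1.2471, 0.2904)–(-0.72, -1.2471, 0.2904)  len=1.0858
  (v14,v16,v17) [-+-] → (0.365794, -1.2471, 0.2904)–(0.72, -1.2471, 0.2904)  len=0.3542
  (v15,v0,v16) [--+] → (1.56124, -0.633586, 0.2904)–(0.963516, -1.66885, 0.2904)  len=1.1954
  (v16,v0,v1) [+-+] → (1.56124, -0.633586, 0.2904)–(1.92703, 0, 0.2904)  len=0.7316
  (v16,v1,v17) [++-] → (1.2629, -0.306757, 0.2904)–(0.72, -1.2471, 0.2904)  len=1.0858
  (v17,v1,v2) [-+-] → (1.2629, -0.306757, 0.2904)–(1.44, 0, 0.2904)  len=0.3542

Chained into 2 loop(s):
  loop 1: 12 segments, perimeter = 11.5622
  loop 2: 12 segments, perimeter = 8.6401
Total perimeter = 20.202

loops=2 perimeter=20.202


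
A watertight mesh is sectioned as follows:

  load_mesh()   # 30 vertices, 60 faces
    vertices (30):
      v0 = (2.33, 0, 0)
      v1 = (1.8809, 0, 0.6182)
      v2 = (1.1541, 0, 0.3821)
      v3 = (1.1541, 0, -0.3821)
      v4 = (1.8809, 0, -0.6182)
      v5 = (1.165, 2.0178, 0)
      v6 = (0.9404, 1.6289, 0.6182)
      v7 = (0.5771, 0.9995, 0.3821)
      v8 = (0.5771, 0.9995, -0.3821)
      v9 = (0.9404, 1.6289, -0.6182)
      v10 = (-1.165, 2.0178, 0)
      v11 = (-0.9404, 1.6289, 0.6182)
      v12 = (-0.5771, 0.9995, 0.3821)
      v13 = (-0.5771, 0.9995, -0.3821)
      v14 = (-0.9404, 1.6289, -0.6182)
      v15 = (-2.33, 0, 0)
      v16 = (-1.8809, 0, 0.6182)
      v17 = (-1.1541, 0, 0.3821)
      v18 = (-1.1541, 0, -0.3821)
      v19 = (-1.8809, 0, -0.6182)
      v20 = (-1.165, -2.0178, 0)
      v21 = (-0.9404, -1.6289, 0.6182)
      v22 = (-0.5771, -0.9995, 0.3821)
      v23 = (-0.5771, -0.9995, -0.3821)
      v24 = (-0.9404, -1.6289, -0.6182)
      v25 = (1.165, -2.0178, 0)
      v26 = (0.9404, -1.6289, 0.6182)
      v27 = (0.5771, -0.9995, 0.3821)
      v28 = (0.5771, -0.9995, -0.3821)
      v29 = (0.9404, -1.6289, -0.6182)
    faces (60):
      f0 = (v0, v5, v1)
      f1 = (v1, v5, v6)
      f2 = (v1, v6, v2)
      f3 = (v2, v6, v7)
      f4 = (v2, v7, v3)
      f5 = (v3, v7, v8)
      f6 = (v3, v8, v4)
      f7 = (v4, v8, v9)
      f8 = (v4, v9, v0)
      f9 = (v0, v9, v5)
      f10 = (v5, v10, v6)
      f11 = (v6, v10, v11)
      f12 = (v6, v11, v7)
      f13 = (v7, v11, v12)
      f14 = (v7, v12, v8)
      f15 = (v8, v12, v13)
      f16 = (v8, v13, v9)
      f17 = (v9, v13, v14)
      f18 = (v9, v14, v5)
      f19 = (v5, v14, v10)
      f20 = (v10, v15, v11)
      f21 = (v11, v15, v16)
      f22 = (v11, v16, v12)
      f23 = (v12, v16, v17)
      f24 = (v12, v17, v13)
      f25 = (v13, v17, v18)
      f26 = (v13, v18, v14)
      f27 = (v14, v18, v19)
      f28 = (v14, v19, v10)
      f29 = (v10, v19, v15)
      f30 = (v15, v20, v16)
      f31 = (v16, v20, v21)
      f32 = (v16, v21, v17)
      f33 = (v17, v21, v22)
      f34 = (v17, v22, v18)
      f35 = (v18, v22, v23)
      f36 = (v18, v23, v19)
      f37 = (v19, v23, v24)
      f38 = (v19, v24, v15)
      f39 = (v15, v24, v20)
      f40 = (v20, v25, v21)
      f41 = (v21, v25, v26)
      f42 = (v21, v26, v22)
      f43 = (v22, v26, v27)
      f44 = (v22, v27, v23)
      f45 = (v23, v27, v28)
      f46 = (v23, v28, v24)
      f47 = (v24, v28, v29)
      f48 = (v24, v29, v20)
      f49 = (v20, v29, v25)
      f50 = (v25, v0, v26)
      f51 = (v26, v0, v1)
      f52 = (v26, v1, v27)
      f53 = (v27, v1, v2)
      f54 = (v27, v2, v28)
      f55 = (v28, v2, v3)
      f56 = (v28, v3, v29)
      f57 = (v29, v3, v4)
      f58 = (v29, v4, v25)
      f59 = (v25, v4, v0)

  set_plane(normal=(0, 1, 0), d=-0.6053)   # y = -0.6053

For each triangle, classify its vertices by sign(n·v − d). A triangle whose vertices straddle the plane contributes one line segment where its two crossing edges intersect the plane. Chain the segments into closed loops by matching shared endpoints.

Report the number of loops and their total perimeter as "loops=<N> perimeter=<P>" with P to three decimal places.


loops=2 perimeter=7.641

Straddling triangles (20 of 60):
  (v15,v20,v16) [+-+] → (-1.98052, -0.6053, 0)–(-1.66614, -0.6053, 0.432752)  len=0.5349
  (v16,v20,v21) [+--] → (-1.66614, -0.6053, 0.432752)–(-1.53141, -0.6053, 0.6182)  len=0.2292
  (v16,v21,v17) [+-+] → (-1.53141, -0.6053, 0.6182)–(-1.07469, -0.6053, 0.469835)  len=0.4802
  (v17,v21,v22) [+--] → (-1.07469, -0.6053, 0.469835)–(-0.804667, -0.6053, 0.3821)  len=0.2839
  (v17,v22,v18) [+-+] → (-0.804667, -0.6053, 0.3821)–(-0.804667, -0.6053, 0.0807017)  len=0.3014
  (v18,v22,v23) [+--] → (-0.804667, -0.6053, 0.0807017)–(-0.804667, -0.6053, -0.3821)  len=0.4628
  (v18,v23,v19) [+-+] → (-0.804667, -0.6053, -0.3821)–(-1.09132, -0.6053, -0.475217)  len=0.3014
  (v19,v23,v24) [+--] → (-1.09132, -0.6053, -0.475217)–(-1.53141, -0.6053, -0.6182)  len=0.4627
  (v19,v24,v15) [+-+] → (-1.53141, -0.6053, -0.6182)–(-1.81362, -0.6053, -0.229723)  len=0.4802
  (v15,v24,v20) [+--] → (-1.81362, -0.6053, -0.229723)–(-1.98052, -0.6053, 0)  len=0.2840
  (v25,v0,v26) [-+-] → (1.98052, -0.6053, 0)–(1.81362, -0.6053, 0.229723)  len=0.2840
  (v26,v0,v1) [-++] → (1.81362, -0.6053, 0.229723)–(1.53141, -0.6053, 0.6182)  len=0.4802
  (v26,v1,v27) [-+-] → (1.53141, -0.6053, 0.6182)–(1.09132, -0.6053, 0.475217)  len=0.4627
  (v27,v1,v2) [-++] → (1.09132, -0.6053, 0.475217)–(0.804667, -0.6053, 0.3821)  len=0.3014
  (v27,v2,v28) [-+-] → (0.804667, -0.6053, 0.3821)–(0.804667, -0.6053, -0.0807017)  len=0.4628
  (v28,v2,v3) [-++] → (0.804667, -0.6053, -0.0807017)–(0.804667, -0.6053, -0.3821)  len=0.3014
  (v28,v3,v29) [-+-] → (0.804667, -0.6053, -0.3821)–(1.07469, -0.6053, -0.469835)  len=0.2839
  (v29,v3,v4) [-++] → (1.07469, -0.6053, -0.469835)–(1.53141, -0.6053, -0.6182)  len=0.4802
  (v29,v4,v25) [-+-] → (1.53141, -0.6053, -0.6182)–(1.66614, -0.6053, -0.432752)  len=0.2292
  (v25,v4,v0) [-++] → (1.66614, -0.6053, -0.432752)–(1.98052, -0.6053, 0)  len=0.5349

Chained into 2 loop(s):
  loop 1: 10 segments, perimeter = 3.8207
  loop 2: 10 segments, perimeter = 3.8207
Total perimeter = 7.641


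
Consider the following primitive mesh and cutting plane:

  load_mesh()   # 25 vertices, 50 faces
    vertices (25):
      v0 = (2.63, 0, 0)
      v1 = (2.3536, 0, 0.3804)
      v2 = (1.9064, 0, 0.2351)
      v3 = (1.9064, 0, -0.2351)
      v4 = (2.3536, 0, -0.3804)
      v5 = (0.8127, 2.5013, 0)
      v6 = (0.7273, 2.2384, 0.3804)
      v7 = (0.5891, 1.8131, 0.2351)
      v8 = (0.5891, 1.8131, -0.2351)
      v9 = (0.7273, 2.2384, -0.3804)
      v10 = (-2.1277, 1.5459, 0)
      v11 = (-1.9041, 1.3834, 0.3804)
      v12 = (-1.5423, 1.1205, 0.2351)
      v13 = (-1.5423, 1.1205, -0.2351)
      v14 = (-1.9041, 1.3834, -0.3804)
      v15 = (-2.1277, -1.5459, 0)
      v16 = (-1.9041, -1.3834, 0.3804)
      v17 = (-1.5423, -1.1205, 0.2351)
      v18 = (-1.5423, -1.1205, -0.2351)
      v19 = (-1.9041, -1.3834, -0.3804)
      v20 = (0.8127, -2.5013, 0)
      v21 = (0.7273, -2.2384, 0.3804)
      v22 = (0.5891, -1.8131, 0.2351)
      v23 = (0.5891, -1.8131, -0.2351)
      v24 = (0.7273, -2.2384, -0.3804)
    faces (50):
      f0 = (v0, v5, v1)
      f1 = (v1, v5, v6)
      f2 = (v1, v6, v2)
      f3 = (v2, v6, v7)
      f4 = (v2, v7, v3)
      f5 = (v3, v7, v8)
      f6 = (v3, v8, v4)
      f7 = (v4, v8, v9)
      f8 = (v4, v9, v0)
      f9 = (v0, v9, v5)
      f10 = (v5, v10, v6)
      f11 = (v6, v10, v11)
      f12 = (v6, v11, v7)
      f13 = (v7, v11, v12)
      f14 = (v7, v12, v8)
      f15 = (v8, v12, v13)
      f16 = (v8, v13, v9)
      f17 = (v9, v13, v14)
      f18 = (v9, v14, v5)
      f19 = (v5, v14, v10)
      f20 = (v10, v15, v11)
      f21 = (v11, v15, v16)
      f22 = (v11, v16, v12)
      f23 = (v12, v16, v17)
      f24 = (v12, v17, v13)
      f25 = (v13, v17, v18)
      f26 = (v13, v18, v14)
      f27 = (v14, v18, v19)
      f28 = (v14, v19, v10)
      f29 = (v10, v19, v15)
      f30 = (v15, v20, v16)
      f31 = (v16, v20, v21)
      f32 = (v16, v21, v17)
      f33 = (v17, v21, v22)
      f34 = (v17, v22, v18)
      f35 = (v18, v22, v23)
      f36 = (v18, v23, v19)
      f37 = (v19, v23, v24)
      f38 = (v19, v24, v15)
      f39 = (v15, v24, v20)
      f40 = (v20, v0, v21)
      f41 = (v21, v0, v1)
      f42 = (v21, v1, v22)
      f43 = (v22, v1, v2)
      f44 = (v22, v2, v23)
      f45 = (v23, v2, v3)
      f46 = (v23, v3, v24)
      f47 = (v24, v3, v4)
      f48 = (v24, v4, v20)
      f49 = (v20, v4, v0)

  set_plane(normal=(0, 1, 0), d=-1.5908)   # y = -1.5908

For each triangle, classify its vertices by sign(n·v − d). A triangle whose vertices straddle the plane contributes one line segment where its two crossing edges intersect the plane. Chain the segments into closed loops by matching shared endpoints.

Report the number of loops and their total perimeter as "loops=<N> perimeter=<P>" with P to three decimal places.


loops=2 perimeter=6.816

Straddling triangles (20 of 50):
  (v15,v20,v16) [+-+] → (-1.98951, -1.5908, 0)–(-1.40006, -1.5908, 0.309826)  len=0.6659
  (v16,v20,v21) [+--] → (-1.40006, -1.5908, 0.309826)–(-1.26579, -1.5908, 0.3804)  len=0.1517
  (v16,v21,v17) [+-+] → (-1.26579, -1.5908, 0.3804)–(-0.58748, -1.5908, 0.296228)  len=0.6835
  (v17,v21,v22) [+--] → (-0.58748, -1.5908, 0.296228)–(-0.0950037, -1.5908, 0.2351)  len=0.4963
  (v17,v22,v18) [+-+] → (-0.0950037, -1.5908, 0.2351)–(-0.0950037, -1.5908, 0.0841825)  len=0.1509
  (v18,v22,v23) [+--] → (-0.0950037, -1.5908, 0.0841825)–(-0.0950037, -1.5908, -0.2351)  len=0.3193
  (v18,v23,v19) [+-+] → (-0.0950037, -1.5908, -0.2351)–(-0.700726, -1.5908, -0.310269)  len=0.6104
  (v19,v23,v24) [+--] → (-0.700726, -1.5908, -0.310269)–(-1.26579, -1.5908, -0.3804)  len=0.5694
  (v19,v24,v15) [+-+] → (-1.26579, -1.5908, -0.3804)–(-1.94259, -1.5908, -0.0246642)  len=0.7646
  (v15,v24,v20) [+--] → (-1.94259, -1.5908, -0.0246642)–(-1.98951, -1.5908, 0)  len=0.0530
  (v20,v0,v21) [-+-] → (1.47422, -1.5908, 0)–(1.27778, -1.5908, 0.270345)  len=0.3342
  (v21,v0,v1) [-++] → (1.27778, -1.5908, 0.270345)–(1.19781, -1.5908, 0.3804)  len=0.1360
  (v21,v1,v22) [-+-] → (1.19781, -1.5908, 0.3804)–(0.805441, -1.5908, 0.252915)  len=0.4126
  (v22,v1,v2) [-++] → (0.805441, -1.5908, 0.252915)–(0.750611, -1.5908, 0.2351)  len=0.0577
  (v22,v2,v23) [-+-] → (0.750611, -1.5908, 0.2351)–(0.750611, -1.5908, -0.17745)  len=0.4125
  (v23,v2,v3) [-++] → (0.750611, -1.5908, -0.17745)–(0.750611, -1.5908, -0.2351)  len=0.0577
  (v23,v3,v24) [-+-] → (0.750611, -1.5908, -0.2351)–(1.06843, -1.5908, -0.338363)  len=0.3342
  (v24,v3,v4) [-++] → (1.06843, -1.5908, -0.338363)–(1.19781, -1.5908, -0.3804)  len=0.1360
  (v24,v4,v20) [-+-] → (1.19781, -1.5908, -0.3804)–(1.3736, -1.5908, -0.13847)  len=0.2991
  (v20,v4,v0) [-++] → (1.3736, -1.5908, -0.13847)–(1.47422, -1.5908, 0)  len=0.1712

Chained into 2 loop(s):
  loop 1: 10 segments, perimeter = 4.4649
  loop 2: 10 segments, perimeter = 2.3511
Total perimeter = 6.816
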